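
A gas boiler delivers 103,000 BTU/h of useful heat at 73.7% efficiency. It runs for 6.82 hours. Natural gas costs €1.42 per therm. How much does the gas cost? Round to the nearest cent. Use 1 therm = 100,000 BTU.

Heat delivered = 103,000 BTU/h × 6.82 h = 702,460 BTU
Gas input = 702,460 / 0.737 = 953,134 BTU
= 953,134 / 100,000 = 9.531 therm
Cost = 9.531 × €1.42/therm = €13.53

€13.53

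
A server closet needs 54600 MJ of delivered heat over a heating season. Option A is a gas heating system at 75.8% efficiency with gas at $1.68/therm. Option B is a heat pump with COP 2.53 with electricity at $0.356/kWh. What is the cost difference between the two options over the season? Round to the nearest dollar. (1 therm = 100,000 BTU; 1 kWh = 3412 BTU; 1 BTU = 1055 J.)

$987

Heat load = 54600 MJ = 54,600,000,000 J / 1055 = 51,753,555 BTU
Gas: input = 51,753,555 / 0.758 = 68,276,457 BTU = 682.8 therm → 682.8 × $1.68 = $1,147.04
Heat pump: 51,753,555 BTU / 3412 = 15,170 kWh heat; / 2.53 = 5,995 kWh in → × $0.356 = $2,134.33
Difference = |$1,147.04 − $2,134.33| = $987.28 ≈ $987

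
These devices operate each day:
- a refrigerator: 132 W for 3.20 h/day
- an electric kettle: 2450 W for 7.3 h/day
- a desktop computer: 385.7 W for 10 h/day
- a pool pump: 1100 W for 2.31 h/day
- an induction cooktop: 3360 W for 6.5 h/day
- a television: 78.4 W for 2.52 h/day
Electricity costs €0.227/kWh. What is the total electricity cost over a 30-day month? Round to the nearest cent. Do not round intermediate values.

refrigerator: 132 W × 3.20 h × 30 d = 12,672 Wh = 12.67 kWh
electric kettle: 2450 W × 7.3 h × 30 d = 536,550 Wh = 536.5 kWh
desktop computer: 385.7 W × 10 h × 30 d = 115,710 Wh = 115.7 kWh
pool pump: 1100 W × 2.31 h × 30 d = 76,230 Wh = 76.23 kWh
induction cooktop: 3360 W × 6.5 h × 30 d = 655,200 Wh = 655.2 kWh
television: 78.4 W × 2.52 h × 30 d = 5,927 Wh = 5.927 kWh
Total energy = 12.67 + 536.5 + 115.7 + 76.23 + 655.2 + 5.927 = 1,402 kWh
Cost = 1,402 kWh × €0.227 = €318.32

€318.32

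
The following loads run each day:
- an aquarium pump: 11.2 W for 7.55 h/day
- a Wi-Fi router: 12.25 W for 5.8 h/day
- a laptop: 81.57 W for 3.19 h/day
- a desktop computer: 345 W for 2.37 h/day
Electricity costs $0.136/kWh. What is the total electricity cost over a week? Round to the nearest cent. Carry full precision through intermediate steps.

aquarium pump: 11.2 W × 7.55 h × 7 d = 592 Wh = 0.5919 kWh
Wi-Fi router: 12.25 W × 5.8 h × 7 d = 497 Wh = 0.4973 kWh
laptop: 81.57 W × 3.19 h × 7 d = 1,821 Wh = 1.821 kWh
desktop computer: 345 W × 2.37 h × 7 d = 5,724 Wh = 5.724 kWh
Total energy = 0.5919 + 0.4973 + 1.821 + 5.724 = 8.634 kWh
Cost = 8.634 kWh × $0.136 = $1.17

$1.17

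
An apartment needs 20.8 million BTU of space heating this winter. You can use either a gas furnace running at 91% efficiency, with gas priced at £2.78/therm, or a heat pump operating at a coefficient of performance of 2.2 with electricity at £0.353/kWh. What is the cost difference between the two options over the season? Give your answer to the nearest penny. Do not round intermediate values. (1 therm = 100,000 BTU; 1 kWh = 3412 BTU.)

Heat load = 20.8 × 10⁶ BTU = 20,800,000 BTU
Gas: input = 20,800,000 / 0.91 = 22,857,143 BTU = 228.6 therm → 228.6 × £2.78 = £635.43
Heat pump: 20,800,000 BTU / 3412 = 6,096 kWh heat; / 2.2 = 2,771 kWh in → × £0.353 = £978.15
Difference = |£635.43 − £978.15| = £342.72

£342.72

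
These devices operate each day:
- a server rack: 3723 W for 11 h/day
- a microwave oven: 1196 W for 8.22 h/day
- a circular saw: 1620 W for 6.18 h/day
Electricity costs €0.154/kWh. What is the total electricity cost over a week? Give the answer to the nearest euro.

€66

server rack: 3723 W × 11 h × 7 d = 286,671 Wh = 286.7 kWh
microwave oven: 1196 W × 8.22 h × 7 d = 68,818 Wh = 68.82 kWh
circular saw: 1620 W × 6.18 h × 7 d = 70,081 Wh = 70.08 kWh
Total energy = 286.7 + 68.82 + 70.08 = 425.6 kWh
Cost = 425.6 kWh × €0.154 = €65.54 ≈ €66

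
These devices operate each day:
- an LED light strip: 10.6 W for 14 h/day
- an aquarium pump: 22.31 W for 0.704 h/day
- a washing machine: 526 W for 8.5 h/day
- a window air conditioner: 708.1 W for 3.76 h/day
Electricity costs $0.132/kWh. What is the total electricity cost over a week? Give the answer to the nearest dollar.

$7

LED light strip: 10.6 W × 14 h × 7 d = 1,039 Wh = 1.039 kWh
aquarium pump: 22.31 W × 0.704 h × 7 d = 110 Wh = 0.1099 kWh
washing machine: 526 W × 8.5 h × 7 d = 31,297 Wh = 31.3 kWh
window air conditioner: 708.1 W × 3.76 h × 7 d = 18,637 Wh = 18.64 kWh
Total energy = 1.039 + 0.1099 + 31.3 + 18.64 = 51.08 kWh
Cost = 51.08 kWh × $0.132 = $6.74 ≈ $7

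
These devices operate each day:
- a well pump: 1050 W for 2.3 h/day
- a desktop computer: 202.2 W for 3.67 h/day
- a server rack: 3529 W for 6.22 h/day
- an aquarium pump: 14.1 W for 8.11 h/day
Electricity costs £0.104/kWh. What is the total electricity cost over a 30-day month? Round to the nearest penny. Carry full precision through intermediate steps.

£78.69

well pump: 1050 W × 2.3 h × 30 d = 72,450 Wh = 72.45 kWh
desktop computer: 202.2 W × 3.67 h × 30 d = 22,262 Wh = 22.26 kWh
server rack: 3529 W × 6.22 h × 30 d = 658,511 Wh = 658.5 kWh
aquarium pump: 14.1 W × 8.11 h × 30 d = 3,431 Wh = 3.431 kWh
Total energy = 72.45 + 22.26 + 658.5 + 3.431 = 756.7 kWh
Cost = 756.7 kWh × £0.104 = £78.69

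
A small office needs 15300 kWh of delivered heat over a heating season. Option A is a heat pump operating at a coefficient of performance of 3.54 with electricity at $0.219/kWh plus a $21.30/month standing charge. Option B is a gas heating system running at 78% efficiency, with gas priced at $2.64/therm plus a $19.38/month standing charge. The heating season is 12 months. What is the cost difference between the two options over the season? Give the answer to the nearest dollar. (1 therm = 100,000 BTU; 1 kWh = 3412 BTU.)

$797

Heat load = 15300 kWh × 3412 = 52,203,600 BTU
Gas: input = 52,203,600 / 0.78 = 66,927,692 BTU = 669.3 therm → 669.3 × $2.64 = $1,766.89; + 12 × $19.38 standing = $1,999.45
Heat pump: 52,203,600 BTU / 3412 = 15,300 kWh heat; / 3.54 = 4,322 kWh in → × $0.219 = $946.53; + 12 × $21.30 standing = $1,202.13
Difference = |$1,999.45 − $1,202.13| = $797.33 ≈ $797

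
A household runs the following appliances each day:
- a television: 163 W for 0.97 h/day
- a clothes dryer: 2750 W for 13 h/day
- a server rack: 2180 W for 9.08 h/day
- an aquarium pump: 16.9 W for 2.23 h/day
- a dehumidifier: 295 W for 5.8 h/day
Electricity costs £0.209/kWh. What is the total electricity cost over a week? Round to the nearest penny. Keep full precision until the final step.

television: 163 W × 0.97 h × 7 d = 1,107 Wh = 1.107 kWh
clothes dryer: 2750 W × 13 h × 7 d = 250,250 Wh = 250.2 kWh
server rack: 2180 W × 9.08 h × 7 d = 138,561 Wh = 138.6 kWh
aquarium pump: 16.9 W × 2.23 h × 7 d = 264 Wh = 0.2638 kWh
dehumidifier: 295 W × 5.8 h × 7 d = 11,977 Wh = 11.98 kWh
Total energy = 1.107 + 250.2 + 138.6 + 0.2638 + 11.98 = 402.2 kWh
Cost = 402.2 kWh × £0.209 = £84.05

£84.05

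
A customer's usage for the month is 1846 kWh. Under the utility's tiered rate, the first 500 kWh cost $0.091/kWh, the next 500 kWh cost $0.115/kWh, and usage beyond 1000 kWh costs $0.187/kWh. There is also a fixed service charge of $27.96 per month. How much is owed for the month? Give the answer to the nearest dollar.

First 500 kWh × $0.091 = $45.50
Next 500 kWh × $0.115 = $57.50
Remaining 846 kWh × $0.187 = $158.20
Energy charge = $261.20; + service $27.96 = $289.16 ≈ $289

$289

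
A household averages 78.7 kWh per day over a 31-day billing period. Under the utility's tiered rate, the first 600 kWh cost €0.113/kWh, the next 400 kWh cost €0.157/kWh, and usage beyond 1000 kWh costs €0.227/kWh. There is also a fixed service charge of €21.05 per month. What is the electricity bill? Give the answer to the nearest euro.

€478

Usage = 78.7 kWh/day × 31 days = 2439.7 kWh
First 600 kWh × €0.113 = €67.80
Next 400 kWh × €0.157 = €62.80
Remaining 1439.7 kWh × €0.227 = €326.81
Energy charge = €457.41; + service €21.05 = €478.46 ≈ €478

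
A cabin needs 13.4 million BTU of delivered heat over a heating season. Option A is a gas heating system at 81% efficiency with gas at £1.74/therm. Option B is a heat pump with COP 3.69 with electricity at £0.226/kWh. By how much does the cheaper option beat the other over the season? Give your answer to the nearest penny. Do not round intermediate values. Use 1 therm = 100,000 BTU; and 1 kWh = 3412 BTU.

Heat load = 13.4 × 10⁶ BTU = 13,400,000 BTU
Gas: input = 13,400,000 / 0.81 = 16,543,210 BTU = 165.4 therm → 165.4 × £1.74 = £287.85
Heat pump: 13,400,000 BTU / 3412 = 3,927 kWh heat; / 3.69 = 1,064 kWh in → × £0.226 = £240.53
Difference = |£287.85 − £240.53| = £47.32

£47.32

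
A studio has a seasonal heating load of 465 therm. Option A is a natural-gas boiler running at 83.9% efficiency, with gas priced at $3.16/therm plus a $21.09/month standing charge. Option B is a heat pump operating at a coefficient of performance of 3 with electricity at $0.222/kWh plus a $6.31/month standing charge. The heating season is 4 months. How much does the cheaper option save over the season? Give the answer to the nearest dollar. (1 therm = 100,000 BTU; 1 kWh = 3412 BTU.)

Heat load = 465 therm × 100,000 = 46,500,000 BTU
Gas: input = 46,500,000 / 0.839 = 55,423,123 BTU = 554.2 therm → 554.2 × $3.16 = $1,751.37; + 4 × $21.09 standing = $1,835.73
Heat pump: 46,500,000 BTU / 3412 = 13,630 kWh heat; / 3 = 4,543 kWh in → × $0.222 = $1,008.50; + 4 × $6.31 standing = $1,033.74
Difference = |$1,835.73 − $1,033.74| = $801.99 ≈ $802

$802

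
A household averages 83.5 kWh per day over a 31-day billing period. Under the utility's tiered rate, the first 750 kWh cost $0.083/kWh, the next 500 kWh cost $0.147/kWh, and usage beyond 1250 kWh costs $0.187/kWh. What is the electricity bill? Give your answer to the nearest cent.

Usage = 83.5 kWh/day × 31 days = 2588.5 kWh
First 750 kWh × $0.083 = $62.25
Next 500 kWh × $0.147 = $73.50
Remaining 1338.5 kWh × $0.187 = $250.30
Total = $386.05

$386.05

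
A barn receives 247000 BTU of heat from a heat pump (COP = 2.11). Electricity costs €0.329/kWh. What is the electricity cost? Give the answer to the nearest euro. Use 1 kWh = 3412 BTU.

€11

Heat delivered = 247,000 BTU / 3412 = 72.39 kWh
Electrical input = 72.39 kWh / 2.11 = 34.31 kWh
Cost = 34.31 × €0.329/kWh = €11.29 ≈ €11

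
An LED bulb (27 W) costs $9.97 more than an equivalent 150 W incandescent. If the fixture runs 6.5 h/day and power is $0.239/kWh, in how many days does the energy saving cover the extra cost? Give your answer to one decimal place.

52.2 days

Power saved = 150 − 27 = 123 W
Daily energy saved = 123 W × 6.5 h = 799.5 Wh = 0.7995 kWh
Daily savings = 0.7995 × $0.239 = $0.1911
Payback = $9.97 / $0.1911 per day = 52.18 days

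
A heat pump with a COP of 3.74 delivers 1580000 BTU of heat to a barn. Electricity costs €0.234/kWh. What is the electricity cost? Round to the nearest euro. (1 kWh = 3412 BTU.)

Heat delivered = 1,580,000 BTU / 3412 = 463.1 kWh
Electrical input = 463.1 kWh / 3.74 = 123.8 kWh
Cost = 123.8 × €0.234/kWh = €28.97 ≈ €29

€29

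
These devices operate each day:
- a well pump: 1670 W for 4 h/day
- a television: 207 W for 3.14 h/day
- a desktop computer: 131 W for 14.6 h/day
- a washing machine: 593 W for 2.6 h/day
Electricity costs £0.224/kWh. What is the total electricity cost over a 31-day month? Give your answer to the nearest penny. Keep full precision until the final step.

£74.89

well pump: 1670 W × 4 h × 31 d = 207,080 Wh = 207.1 kWh
television: 207 W × 3.14 h × 31 d = 20,149 Wh = 20.15 kWh
desktop computer: 131 W × 14.6 h × 31 d = 59,291 Wh = 59.29 kWh
washing machine: 593 W × 2.6 h × 31 d = 47,796 Wh = 47.8 kWh
Total energy = 207.1 + 20.15 + 59.29 + 47.8 = 334.3 kWh
Cost = 334.3 kWh × £0.224 = £74.89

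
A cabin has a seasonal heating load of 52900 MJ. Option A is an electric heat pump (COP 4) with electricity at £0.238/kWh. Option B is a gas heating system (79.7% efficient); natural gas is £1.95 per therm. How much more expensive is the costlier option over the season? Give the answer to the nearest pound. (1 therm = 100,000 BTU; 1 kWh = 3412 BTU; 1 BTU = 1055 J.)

Heat load = 52900 MJ = 52,900,000,000 J / 1055 = 50,142,180 BTU
Gas: input = 50,142,180 / 0.797 = 62,913,651 BTU = 629.1 therm → 629.1 × £1.95 = £1,226.82
Heat pump: 50,142,180 BTU / 3412 = 14,700 kWh heat; / 4 = 3,674 kWh in → × £0.238 = £874.40
Difference = |£1,226.82 − £874.40| = £352.41 ≈ £352

£352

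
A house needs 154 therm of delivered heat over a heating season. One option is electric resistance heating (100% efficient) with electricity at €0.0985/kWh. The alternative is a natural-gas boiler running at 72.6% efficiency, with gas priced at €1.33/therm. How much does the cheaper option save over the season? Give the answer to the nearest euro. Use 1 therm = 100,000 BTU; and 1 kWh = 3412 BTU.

€162

Heat load = 154 therm × 100,000 = 15,400,000 BTU
Gas: input = 15,400,000 / 0.726 = 21,212,121 BTU = 212.1 therm → 212.1 × €1.33 = €282.12
Electric: 15,400,000 BTU / 3412 = 4,513 kWh → × €0.0985 = €444.58
Difference = |€282.12 − €444.58| = €162.46 ≈ €162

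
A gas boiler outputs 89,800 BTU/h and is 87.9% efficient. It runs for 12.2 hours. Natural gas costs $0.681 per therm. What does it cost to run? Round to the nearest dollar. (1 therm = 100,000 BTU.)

Heat delivered = 89,800 BTU/h × 12.2 h = 1,095,560 BTU
Gas input = 1,095,560 / 0.879 = 1,246,371 BTU
= 1,246,371 / 100,000 = 12.46 therm
Cost = 12.46 × $0.681/therm = $8.49 ≈ $8

$8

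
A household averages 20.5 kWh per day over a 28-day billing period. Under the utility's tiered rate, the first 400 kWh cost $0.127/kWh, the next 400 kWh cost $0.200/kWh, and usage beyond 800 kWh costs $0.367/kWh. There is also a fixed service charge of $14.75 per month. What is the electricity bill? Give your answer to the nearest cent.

Usage = 20.5 kWh/day × 28 days = 574 kWh
First 400 kWh × $0.127 = $50.80
Next 174 kWh × $0.200 = $34.80
Remaining tier: 0 kWh (not reached)
Energy charge = $85.60; + service $14.75 = $100.35

$100.35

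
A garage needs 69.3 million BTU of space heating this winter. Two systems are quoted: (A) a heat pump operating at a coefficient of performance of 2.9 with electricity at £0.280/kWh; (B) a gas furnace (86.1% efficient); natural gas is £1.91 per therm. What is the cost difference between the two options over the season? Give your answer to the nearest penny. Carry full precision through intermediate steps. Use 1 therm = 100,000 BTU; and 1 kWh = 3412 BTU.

£423.71

Heat load = 69.3 × 10⁶ BTU = 69,300,000 BTU
Gas: input = 69,300,000 / 0.861 = 80,487,805 BTU = 804.9 therm → 804.9 × £1.91 = £1,537.32
Heat pump: 69,300,000 BTU / 3412 = 20,310 kWh heat; / 2.9 = 7,004 kWh in → × £0.280 = £1,961.03
Difference = |£1,537.32 − £1,961.03| = £423.71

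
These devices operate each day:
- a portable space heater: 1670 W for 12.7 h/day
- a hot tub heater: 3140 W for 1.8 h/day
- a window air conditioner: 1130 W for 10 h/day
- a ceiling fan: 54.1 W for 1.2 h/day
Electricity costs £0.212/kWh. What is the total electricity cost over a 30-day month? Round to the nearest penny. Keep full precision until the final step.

£243.12

portable space heater: 1670 W × 12.7 h × 30 d = 636,270 Wh = 636.3 kWh
hot tub heater: 3140 W × 1.8 h × 30 d = 169,560 Wh = 169.6 kWh
window air conditioner: 1130 W × 10 h × 30 d = 339,000 Wh = 339 kWh
ceiling fan: 54.1 W × 1.2 h × 30 d = 1,948 Wh = 1.948 kWh
Total energy = 636.3 + 169.6 + 339 + 1.948 = 1,147 kWh
Cost = 1,147 kWh × £0.212 = £243.12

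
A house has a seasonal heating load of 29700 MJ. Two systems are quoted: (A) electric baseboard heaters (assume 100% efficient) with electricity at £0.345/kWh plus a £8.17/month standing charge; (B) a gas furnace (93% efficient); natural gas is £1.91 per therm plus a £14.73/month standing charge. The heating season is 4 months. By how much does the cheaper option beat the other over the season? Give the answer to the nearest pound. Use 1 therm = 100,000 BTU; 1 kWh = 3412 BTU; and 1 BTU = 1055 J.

Heat load = 29700 MJ = 29,700,000,000 J / 1055 = 28,151,659 BTU
Gas: input = 28,151,659 / 0.93 = 30,270,601 BTU = 302.7 therm → 302.7 × £1.91 = £578.17; + 4 × £14.73 standing = £637.09
Electric: 28,151,659 BTU / 3412 = 8,251 kWh → × £0.345 = £2,846.52; + 4 × £8.17 standing = £2,879.20
Difference = |£637.09 − £2,879.20| = £2,242.11 ≈ £2242

£2242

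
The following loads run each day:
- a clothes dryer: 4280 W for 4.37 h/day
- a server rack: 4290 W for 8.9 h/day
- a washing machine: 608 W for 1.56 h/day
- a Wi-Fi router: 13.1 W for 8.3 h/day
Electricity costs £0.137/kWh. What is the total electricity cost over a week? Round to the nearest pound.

clothes dryer: 4280 W × 4.37 h × 7 d = 130,925 Wh = 130.9 kWh
server rack: 4290 W × 8.9 h × 7 d = 267,267 Wh = 267.3 kWh
washing machine: 608 W × 1.56 h × 7 d = 6,639 Wh = 6.639 kWh
Wi-Fi router: 13.1 W × 8.3 h × 7 d = 761 Wh = 0.7611 kWh
Total energy = 130.9 + 267.3 + 6.639 + 0.7611 = 405.6 kWh
Cost = 405.6 kWh × £0.137 = £55.57 ≈ £56

£56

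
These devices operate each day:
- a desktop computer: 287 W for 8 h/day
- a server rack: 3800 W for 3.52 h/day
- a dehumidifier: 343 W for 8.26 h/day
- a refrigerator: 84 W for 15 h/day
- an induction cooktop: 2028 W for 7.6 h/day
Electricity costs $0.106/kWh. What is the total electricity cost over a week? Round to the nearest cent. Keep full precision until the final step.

desktop computer: 287 W × 8 h × 7 d = 16,072 Wh = 16.07 kWh
server rack: 3800 W × 3.52 h × 7 d = 93,632 Wh = 93.63 kWh
dehumidifier: 343 W × 8.26 h × 7 d = 19,832 Wh = 19.83 kWh
refrigerator: 84 W × 15 h × 7 d = 8,820 Wh = 8.82 kWh
induction cooktop: 2028 W × 7.6 h × 7 d = 107,890 Wh = 107.9 kWh
Total energy = 16.07 + 93.63 + 19.83 + 8.82 + 107.9 = 246.2 kWh
Cost = 246.2 kWh × $0.106 = $26.10

$26.10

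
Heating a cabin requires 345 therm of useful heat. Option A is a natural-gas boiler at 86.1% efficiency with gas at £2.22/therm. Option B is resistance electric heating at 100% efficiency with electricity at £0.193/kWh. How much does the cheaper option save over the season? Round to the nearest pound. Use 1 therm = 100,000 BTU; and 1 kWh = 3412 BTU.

Heat load = 345 therm × 100,000 = 34,500,000 BTU
Gas: input = 34,500,000 / 0.861 = 40,069,686 BTU = 400.7 therm → 400.7 × £2.22 = £889.55
Electric: 34,500,000 BTU / 3412 = 10,110 kWh → × £0.193 = £1,951.49
Difference = |£889.55 − £1,951.49| = £1,061.95 ≈ £1062

£1062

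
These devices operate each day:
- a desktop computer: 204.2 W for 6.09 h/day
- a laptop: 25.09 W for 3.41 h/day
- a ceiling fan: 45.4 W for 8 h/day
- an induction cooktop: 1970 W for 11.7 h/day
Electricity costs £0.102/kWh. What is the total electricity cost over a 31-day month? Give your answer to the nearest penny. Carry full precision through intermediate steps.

desktop computer: 204.2 W × 6.09 h × 31 d = 38,551 Wh = 38.55 kWh
laptop: 25.09 W × 3.41 h × 31 d = 2,652 Wh = 2.652 kWh
ceiling fan: 45.4 W × 8 h × 31 d = 11,259 Wh = 11.26 kWh
induction cooktop: 1970 W × 11.7 h × 31 d = 714,519 Wh = 714.5 kWh
Total energy = 38.55 + 2.652 + 11.26 + 714.5 = 767 kWh
Cost = 767 kWh × £0.102 = £78.23

£78.23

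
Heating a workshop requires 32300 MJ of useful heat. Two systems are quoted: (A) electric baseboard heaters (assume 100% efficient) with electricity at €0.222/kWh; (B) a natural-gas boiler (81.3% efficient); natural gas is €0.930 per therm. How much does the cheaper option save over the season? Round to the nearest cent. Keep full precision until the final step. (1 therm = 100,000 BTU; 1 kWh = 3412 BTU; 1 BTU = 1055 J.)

€1641.80

Heat load = 32300 MJ = 32,300,000,000 J / 1055 = 30,616,114 BTU
Gas: input = 30,616,114 / 0.813 = 37,658,196 BTU = 376.6 therm → 376.6 × €0.930 = €350.22
Electric: 30,616,114 BTU / 3412 = 8,973 kWh → × €0.222 = €1,992.02
Difference = |€350.22 − €1,992.02| = €1,641.80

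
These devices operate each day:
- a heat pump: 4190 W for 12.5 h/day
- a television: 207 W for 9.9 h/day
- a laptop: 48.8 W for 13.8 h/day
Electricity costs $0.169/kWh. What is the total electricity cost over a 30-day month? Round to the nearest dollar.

heat pump: 4190 W × 12.5 h × 30 d = 1,571,250 Wh = 1,571 kWh
television: 207 W × 9.9 h × 30 d = 61,479 Wh = 61.48 kWh
laptop: 48.8 W × 13.8 h × 30 d = 20,203 Wh = 20.2 kWh
Total energy = 1,571 + 61.48 + 20.2 = 1,653 kWh
Cost = 1,653 kWh × $0.169 = $279.35 ≈ $279

$279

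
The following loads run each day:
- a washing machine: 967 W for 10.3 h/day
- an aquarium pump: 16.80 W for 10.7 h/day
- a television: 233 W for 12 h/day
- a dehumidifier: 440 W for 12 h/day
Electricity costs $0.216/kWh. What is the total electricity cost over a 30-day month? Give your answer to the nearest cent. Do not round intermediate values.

$118.04

washing machine: 967 W × 10.3 h × 30 d = 298,803 Wh = 298.8 kWh
aquarium pump: 16.80 W × 10.7 h × 30 d = 5,393 Wh = 5.393 kWh
television: 233 W × 12 h × 30 d = 83,880 Wh = 83.88 kWh
dehumidifier: 440 W × 12 h × 30 d = 158,400 Wh = 158.4 kWh
Total energy = 298.8 + 5.393 + 83.88 + 158.4 = 546.5 kWh
Cost = 546.5 kWh × $0.216 = $118.04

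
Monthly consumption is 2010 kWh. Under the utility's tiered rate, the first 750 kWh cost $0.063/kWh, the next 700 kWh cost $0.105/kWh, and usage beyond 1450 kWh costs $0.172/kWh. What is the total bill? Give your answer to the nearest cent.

$217.07

First 750 kWh × $0.063 = $47.25
Next 700 kWh × $0.105 = $73.50
Remaining 560 kWh × $0.172 = $96.32
Total = $217.07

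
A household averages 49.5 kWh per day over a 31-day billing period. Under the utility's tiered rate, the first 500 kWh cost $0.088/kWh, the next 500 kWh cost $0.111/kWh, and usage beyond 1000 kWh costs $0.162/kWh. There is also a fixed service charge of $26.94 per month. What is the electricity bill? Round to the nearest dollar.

$213

Usage = 49.5 kWh/day × 31 days = 1534.5 kWh
First 500 kWh × $0.088 = $44.00
Next 500 kWh × $0.111 = $55.50
Remaining 534.5 kWh × $0.162 = $86.59
Energy charge = $186.09; + service $26.94 = $213.03 ≈ $213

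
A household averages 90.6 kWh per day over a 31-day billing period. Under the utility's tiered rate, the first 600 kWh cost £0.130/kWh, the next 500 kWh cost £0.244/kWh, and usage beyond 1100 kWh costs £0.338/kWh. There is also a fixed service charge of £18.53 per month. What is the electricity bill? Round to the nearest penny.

£796.04

Usage = 90.6 kWh/day × 31 days = 2808.6 kWh
First 600 kWh × £0.130 = £78.00
Next 500 kWh × £0.244 = £122.00
Remaining 1708.6 kWh × £0.338 = £577.51
Energy charge = £777.51; + service £18.53 = £796.04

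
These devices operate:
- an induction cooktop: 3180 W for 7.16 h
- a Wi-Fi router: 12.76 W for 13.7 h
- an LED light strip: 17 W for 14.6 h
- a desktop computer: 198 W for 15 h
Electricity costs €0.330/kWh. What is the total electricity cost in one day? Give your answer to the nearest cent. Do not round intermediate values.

induction cooktop: 3180 W × 7.16 h = 22,769 Wh = 22.77 kWh
Wi-Fi router: 12.76 W × 13.7 h = 175 Wh = 0.1748 kWh
LED light strip: 17 W × 14.6 h = 248 Wh = 0.2482 kWh
desktop computer: 198 W × 15 h = 2,970 Wh = 2.97 kWh
Total energy = 22.77 + 0.1748 + 0.2482 + 2.97 = 26.16 kWh
Cost = 26.16 kWh × €0.330 = €8.63

€8.63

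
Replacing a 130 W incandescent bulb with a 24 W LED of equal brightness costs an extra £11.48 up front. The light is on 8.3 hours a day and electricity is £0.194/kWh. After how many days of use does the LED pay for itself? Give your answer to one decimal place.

67.3 days

Power saved = 130 − 24 = 106 W
Daily energy saved = 106 W × 8.3 h = 879.8 Wh = 0.8798 kWh
Daily savings = 0.8798 × £0.194 = £0.1707
Payback = £11.48 / £0.1707 per day = 67.26 days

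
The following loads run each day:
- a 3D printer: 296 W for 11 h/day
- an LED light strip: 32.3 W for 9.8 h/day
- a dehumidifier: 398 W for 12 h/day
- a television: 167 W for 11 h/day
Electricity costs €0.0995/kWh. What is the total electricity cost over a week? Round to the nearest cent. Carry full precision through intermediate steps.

€7.09

3D printer: 296 W × 11 h × 7 d = 22,792 Wh = 22.79 kWh
LED light strip: 32.3 W × 9.8 h × 7 d = 2,216 Wh = 2.216 kWh
dehumidifier: 398 W × 12 h × 7 d = 33,432 Wh = 33.43 kWh
television: 167 W × 11 h × 7 d = 12,859 Wh = 12.86 kWh
Total energy = 22.79 + 2.216 + 33.43 + 12.86 = 71.3 kWh
Cost = 71.3 kWh × €0.0995 = €7.09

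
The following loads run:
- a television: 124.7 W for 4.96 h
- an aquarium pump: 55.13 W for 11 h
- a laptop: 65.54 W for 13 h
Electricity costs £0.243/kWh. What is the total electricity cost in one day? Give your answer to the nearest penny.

£0.50

television: 124.7 W × 4.96 h = 619 Wh = 0.6185 kWh
aquarium pump: 55.13 W × 11 h = 606 Wh = 0.6064 kWh
laptop: 65.54 W × 13 h = 852 Wh = 0.852 kWh
Total energy = 0.6185 + 0.6064 + 0.852 = 2.077 kWh
Cost = 2.077 kWh × £0.243 = £0.50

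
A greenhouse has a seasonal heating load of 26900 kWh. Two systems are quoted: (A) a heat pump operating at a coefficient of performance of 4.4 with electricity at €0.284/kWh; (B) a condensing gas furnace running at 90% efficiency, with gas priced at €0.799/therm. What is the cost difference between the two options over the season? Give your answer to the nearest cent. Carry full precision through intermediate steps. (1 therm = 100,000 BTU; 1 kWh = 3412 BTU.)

€921.45

Heat load = 26900 kWh × 3412 = 91,782,800 BTU
Gas: input = 91,782,800 / 0.90 = 101,980,889 BTU = 1,020 therm → 1,020 × €0.799 = €814.83
Heat pump: 91,782,800 BTU / 3412 = 26,900 kWh heat; / 4.4 = 6,114 kWh in → × €0.284 = €1,736.27
Difference = |€814.83 − €1,736.27| = €921.45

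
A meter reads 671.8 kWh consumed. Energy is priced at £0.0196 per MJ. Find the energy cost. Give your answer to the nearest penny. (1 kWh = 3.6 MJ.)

671.8 kWh × (3.6 MJ/kWh) = 2,418 MJ
Cost = 2,418 MJ × £0.0196/MJ = £47.40

£47.40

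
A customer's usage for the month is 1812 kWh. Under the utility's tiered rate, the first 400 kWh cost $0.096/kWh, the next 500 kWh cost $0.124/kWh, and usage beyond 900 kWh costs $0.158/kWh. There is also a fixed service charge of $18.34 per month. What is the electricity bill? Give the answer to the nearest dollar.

First 400 kWh × $0.096 = $38.40
Next 500 kWh × $0.124 = $62.00
Remaining 912 kWh × $0.158 = $144.10
Energy charge = $244.50; + service $18.34 = $262.84 ≈ $263

$263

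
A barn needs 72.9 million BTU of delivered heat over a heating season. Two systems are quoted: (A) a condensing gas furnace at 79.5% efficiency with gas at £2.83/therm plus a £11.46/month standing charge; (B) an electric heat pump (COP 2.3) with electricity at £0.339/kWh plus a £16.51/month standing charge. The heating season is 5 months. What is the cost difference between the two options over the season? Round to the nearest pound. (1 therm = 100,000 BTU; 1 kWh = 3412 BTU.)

£579

Heat load = 72.9 × 10⁶ BTU = 72,900,000 BTU
Gas: input = 72,900,000 / 0.795 = 91,698,113 BTU = 917 therm → 917 × £2.83 = £2,595.06; + 5 × £11.46 standing = £2,652.36
Heat pump: 72,900,000 BTU / 3412 = 21,370 kWh heat; / 2.3 = 9,289 kWh in → × £0.339 = £3,149.13; + 5 × £16.51 standing = £3,231.68
Difference = |£2,652.36 − £3,231.68| = £579.32 ≈ £579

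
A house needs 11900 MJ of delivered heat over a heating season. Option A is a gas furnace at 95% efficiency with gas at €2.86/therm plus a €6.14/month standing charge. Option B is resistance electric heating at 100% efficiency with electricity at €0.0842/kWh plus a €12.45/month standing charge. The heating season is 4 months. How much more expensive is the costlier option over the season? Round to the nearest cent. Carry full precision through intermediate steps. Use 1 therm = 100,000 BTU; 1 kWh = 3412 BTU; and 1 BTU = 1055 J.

Heat load = 11900 MJ = 11,900,000,000 J / 1055 = 11,279,621 BTU
Gas: input = 11,279,621 / 0.95 = 11,873,285 BTU = 118.7 therm → 118.7 × €2.86 = €339.58; + 4 × €6.14 standing = €364.14
Electric: 11,279,621 BTU / 3412 = 3,306 kWh → × €0.0842 = €278.35; + 4 × €12.45 standing = €328.15
Difference = |€364.14 − €328.15| = €35.98

€35.98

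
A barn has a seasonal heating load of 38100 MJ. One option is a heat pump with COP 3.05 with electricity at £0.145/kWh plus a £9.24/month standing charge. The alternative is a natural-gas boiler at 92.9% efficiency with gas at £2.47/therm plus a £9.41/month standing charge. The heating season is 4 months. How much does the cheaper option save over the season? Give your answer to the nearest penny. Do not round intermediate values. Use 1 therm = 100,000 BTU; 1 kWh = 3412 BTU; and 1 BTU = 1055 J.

£457.67

Heat load = 38100 MJ = 38,100,000,000 J / 1055 = 36,113,744 BTU
Gas: input = 36,113,744 / 0.929 = 38,873,783 BTU = 388.7 therm → 388.7 × £2.47 = £960.18; + 4 × £9.41 standing = £997.82
Heat pump: 36,113,744 BTU / 3412 = 10,580 kWh heat; / 3.05 = 3,470 kWh in → × £0.145 = £503.19; + 4 × £9.24 standing = £540.15
Difference = |£997.82 − £540.15| = £457.67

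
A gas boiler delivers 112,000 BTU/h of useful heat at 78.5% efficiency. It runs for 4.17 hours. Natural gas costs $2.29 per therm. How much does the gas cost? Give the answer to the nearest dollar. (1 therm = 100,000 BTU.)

$14

Heat delivered = 112,000 BTU/h × 4.17 h = 467,040 BTU
Gas input = 467,040 / 0.785 = 594,955 BTU
= 594,955 / 100,000 = 5.95 therm
Cost = 5.95 × $2.29/therm = $13.62 ≈ $14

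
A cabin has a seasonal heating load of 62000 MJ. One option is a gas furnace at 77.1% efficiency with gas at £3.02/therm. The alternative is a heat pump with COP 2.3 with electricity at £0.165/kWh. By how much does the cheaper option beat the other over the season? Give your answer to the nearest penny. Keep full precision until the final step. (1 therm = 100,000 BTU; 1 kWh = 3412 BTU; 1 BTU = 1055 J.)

£1066.30

Heat load = 62000 MJ = 62,000,000,000 J / 1055 = 58,767,773 BTU
Gas: input = 58,767,773 / 0.771 = 76,222,792 BTU = 762.2 therm → 762.2 × £3.02 = £2,301.93
Heat pump: 58,767,773 BTU / 3412 = 17,220 kWh heat; / 2.3 = 7,489 kWh in → × £0.165 = £1,235.62
Difference = |£2,301.93 − £1,235.62| = £1,066.30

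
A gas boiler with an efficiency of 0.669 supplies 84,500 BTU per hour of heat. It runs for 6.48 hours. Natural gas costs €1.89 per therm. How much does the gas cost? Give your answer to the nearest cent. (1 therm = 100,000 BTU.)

Heat delivered = 84,500 BTU/h × 6.48 h = 547,560 BTU
Gas input = 547,560 / 0.669 = 818,475 BTU
= 818,475 / 100,000 = 8.185 therm
Cost = 8.185 × €1.89/therm = €15.47

€15.47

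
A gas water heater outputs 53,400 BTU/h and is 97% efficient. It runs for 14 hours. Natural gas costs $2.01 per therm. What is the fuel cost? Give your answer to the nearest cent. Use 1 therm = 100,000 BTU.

Heat delivered = 53,400 BTU/h × 14 h = 747,600 BTU
Gas input = 747,600 / 0.97 = 770,722 BTU
= 770,722 / 100,000 = 7.707 therm
Cost = 7.707 × $2.01/therm = $15.49

$15.49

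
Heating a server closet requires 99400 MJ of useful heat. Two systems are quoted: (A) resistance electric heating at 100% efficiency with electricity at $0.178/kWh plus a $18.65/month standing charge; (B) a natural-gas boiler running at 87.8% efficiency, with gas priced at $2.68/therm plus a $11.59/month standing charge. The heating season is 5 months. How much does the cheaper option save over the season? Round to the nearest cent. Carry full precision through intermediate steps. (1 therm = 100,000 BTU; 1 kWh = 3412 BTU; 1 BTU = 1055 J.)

$2074.64

Heat load = 99400 MJ = 99,400,000,000 J / 1055 = 94,218,009 BTU
Gas: input = 94,218,009 / 0.878 = 107,309,806 BTU = 1,073 therm → 1,073 × $2.68 = $2,875.90; + 5 × $11.59 standing = $2,933.85
Electric: 94,218,009 BTU / 3412 = 27,610 kWh → × $0.178 = $4,915.24; + 5 × $18.65 standing = $5,008.49
Difference = |$2,933.85 − $5,008.49| = $2,074.64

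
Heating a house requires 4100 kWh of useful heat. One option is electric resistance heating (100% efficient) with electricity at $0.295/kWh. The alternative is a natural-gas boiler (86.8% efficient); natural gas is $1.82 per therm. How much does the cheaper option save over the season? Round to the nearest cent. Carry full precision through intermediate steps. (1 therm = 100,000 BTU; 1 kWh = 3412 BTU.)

Heat load = 4100 kWh × 3412 = 13,989,200 BTU
Gas: input = 13,989,200 / 0.868 = 16,116,590 BTU = 161.2 therm → 161.2 × $1.82 = $293.32
Electric: 13,989,200 BTU / 3412 = 4,100 kWh → × $0.295 = $1,209.50
Difference = |$293.32 − $1,209.50| = $916.18

$916.18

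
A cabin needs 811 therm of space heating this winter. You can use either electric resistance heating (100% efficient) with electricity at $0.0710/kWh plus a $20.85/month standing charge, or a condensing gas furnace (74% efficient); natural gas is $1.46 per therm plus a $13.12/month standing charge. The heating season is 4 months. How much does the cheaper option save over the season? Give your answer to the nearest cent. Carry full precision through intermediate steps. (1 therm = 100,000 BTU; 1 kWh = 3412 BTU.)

Heat load = 811 therm × 100,000 = 81,100,000 BTU
Gas: input = 81,100,000 / 0.74 = 109,594,595 BTU = 1,096 therm → 1,096 × $1.46 = $1,600.08; + 4 × $13.12 standing = $1,652.56
Electric: 81,100,000 BTU / 3412 = 23,770 kWh → × $0.0710 = $1,687.60; + 4 × $20.85 standing = $1,771.00
Difference = |$1,652.56 − $1,771.00| = $118.44

$118.44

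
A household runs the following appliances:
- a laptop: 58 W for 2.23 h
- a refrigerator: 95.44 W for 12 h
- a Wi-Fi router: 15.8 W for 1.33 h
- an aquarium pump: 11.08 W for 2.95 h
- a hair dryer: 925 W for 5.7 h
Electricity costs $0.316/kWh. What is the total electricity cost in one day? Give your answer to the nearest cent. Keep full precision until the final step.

$2.09

laptop: 58 W × 2.23 h = 129 Wh = 0.1293 kWh
refrigerator: 95.44 W × 12 h = 1,145 Wh = 1.145 kWh
Wi-Fi router: 15.8 W × 1.33 h = 21 Wh = 0.02101 kWh
aquarium pump: 11.08 W × 2.95 h = 33 Wh = 0.03269 kWh
hair dryer: 925 W × 5.7 h = 5,272 Wh = 5.272 kWh
Total energy = 0.1293 + 1.145 + 0.02101 + 0.03269 + 5.272 = 6.601 kWh
Cost = 6.601 kWh × $0.316 = $2.09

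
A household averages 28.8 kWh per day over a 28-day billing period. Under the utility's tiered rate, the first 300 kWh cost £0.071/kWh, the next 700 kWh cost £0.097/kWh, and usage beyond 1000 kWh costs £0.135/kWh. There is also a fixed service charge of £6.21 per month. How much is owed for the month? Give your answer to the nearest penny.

Usage = 28.8 kWh/day × 28 days = 806.4 kWh
First 300 kWh × £0.071 = £21.30
Next 506.4 kWh × £0.097 = £49.12
Remaining tier: 0 kWh (not reached)
Energy charge = £70.42; + service £6.21 = £76.63

£76.63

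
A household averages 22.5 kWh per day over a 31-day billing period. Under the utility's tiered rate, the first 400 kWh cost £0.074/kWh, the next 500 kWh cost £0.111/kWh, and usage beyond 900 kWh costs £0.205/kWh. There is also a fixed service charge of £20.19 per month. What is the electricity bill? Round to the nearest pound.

£83

Usage = 22.5 kWh/day × 31 days = 697.5 kWh
First 400 kWh × £0.074 = £29.60
Next 297.5 kWh × £0.111 = £33.02
Remaining tier: 0 kWh (not reached)
Energy charge = £62.62; + service £20.19 = £82.81 ≈ £83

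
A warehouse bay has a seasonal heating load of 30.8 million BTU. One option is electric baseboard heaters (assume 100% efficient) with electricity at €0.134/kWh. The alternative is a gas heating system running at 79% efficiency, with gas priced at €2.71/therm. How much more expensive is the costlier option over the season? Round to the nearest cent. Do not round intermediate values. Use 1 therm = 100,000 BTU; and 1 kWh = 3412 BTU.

€153.06

Heat load = 30.8 × 10⁶ BTU = 30,800,000 BTU
Gas: input = 30,800,000 / 0.79 = 38,987,342 BTU = 389.9 therm → 389.9 × €2.71 = €1,056.56
Electric: 30,800,000 BTU / 3412 = 9,027 kWh → × €0.134 = €1,209.61
Difference = |€1,056.56 − €1,209.61| = €153.06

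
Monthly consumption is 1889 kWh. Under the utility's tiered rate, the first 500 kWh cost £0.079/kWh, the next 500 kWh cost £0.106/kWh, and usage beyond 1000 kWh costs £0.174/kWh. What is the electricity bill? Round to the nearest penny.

First 500 kWh × £0.079 = £39.50
Next 500 kWh × £0.106 = £53.00
Remaining 889 kWh × £0.174 = £154.69
Total = £247.19

£247.19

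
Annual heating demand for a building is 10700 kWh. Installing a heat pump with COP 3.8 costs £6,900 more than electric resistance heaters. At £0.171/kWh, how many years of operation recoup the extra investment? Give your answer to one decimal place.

Resistance: 10700 kWh × £0.171 = £1,829.70/yr
Heat pump: 10700 / 3.8 = 2816 kWh in → × £0.171 = £481.50/yr
Annual savings = £1,348.20
Payback = £6,900 / £1,348.20 = 5.12 years

5.1 years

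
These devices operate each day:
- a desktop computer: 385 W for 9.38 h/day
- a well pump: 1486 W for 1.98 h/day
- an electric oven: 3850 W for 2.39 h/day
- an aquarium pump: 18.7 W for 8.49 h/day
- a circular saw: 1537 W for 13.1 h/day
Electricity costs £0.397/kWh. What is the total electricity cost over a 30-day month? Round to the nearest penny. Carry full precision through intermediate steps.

£429.34

desktop computer: 385 W × 9.38 h × 30 d = 108,339 Wh = 108.3 kWh
well pump: 1486 W × 1.98 h × 30 d = 88,268 Wh = 88.27 kWh
electric oven: 3850 W × 2.39 h × 30 d = 276,045 Wh = 276 kWh
aquarium pump: 18.7 W × 8.49 h × 30 d = 4,763 Wh = 4.763 kWh
circular saw: 1537 W × 13.1 h × 30 d = 604,041 Wh = 604 kWh
Total energy = 108.3 + 88.27 + 276 + 4.763 + 604 = 1,081 kWh
Cost = 1,081 kWh × £0.397 = £429.34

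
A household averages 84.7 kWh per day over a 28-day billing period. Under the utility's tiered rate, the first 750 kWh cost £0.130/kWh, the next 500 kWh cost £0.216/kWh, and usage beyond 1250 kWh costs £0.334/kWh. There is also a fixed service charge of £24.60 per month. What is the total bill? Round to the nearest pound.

£605

Usage = 84.7 kWh/day × 28 days = 2371.6 kWh
First 750 kWh × £0.130 = £97.50
Next 500 kWh × £0.216 = £108.00
Remaining 1121.6 kWh × £0.334 = £374.61
Energy charge = £580.11; + service £24.60 = £604.71 ≈ £605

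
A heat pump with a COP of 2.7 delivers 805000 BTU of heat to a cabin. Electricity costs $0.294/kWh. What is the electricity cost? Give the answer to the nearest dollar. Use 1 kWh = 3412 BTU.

Heat delivered = 805,000 BTU / 3412 = 235.9 kWh
Electrical input = 235.9 kWh / 2.7 = 87.38 kWh
Cost = 87.38 × $0.294/kWh = $25.69 ≈ $26

$26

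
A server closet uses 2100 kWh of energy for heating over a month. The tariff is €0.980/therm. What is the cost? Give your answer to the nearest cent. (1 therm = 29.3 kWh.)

€70.24

2100 kWh × (0.03413 therm/kWh) = 71.67 therm
Cost = 71.67 therm × €0.980/therm = €70.24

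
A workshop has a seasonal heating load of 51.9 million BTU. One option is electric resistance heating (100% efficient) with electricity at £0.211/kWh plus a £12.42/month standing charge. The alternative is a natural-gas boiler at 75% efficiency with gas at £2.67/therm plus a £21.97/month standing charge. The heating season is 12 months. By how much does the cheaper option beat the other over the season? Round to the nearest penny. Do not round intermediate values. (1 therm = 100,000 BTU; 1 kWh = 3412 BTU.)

£1247.29

Heat load = 51.9 × 10⁶ BTU = 51,900,000 BTU
Gas: input = 51,900,000 / 0.75 = 69,200,000 BTU = 692 therm → 692 × £2.67 = £1,847.64; + 12 × £21.97 standing = £2,111.28
Electric: 51,900,000 BTU / 3412 = 15,210 kWh → × £0.211 = £3,209.53; + 12 × £12.42 standing = £3,358.57
Difference = |£2,111.28 − £3,358.57| = £1,247.29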